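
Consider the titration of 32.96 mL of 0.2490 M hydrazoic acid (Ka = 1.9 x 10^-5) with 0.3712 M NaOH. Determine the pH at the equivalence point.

8.95

n(HN3) = 0.2490 x 0.03296 = 0.008207 mol; V(NaOH) at equivalence = 0.008207/0.3712 = 0.02211 L.
At equivalence all the acid is converted to N3-; total volume = 0.03296 + 0.02211 = 0.05507 L, so [N3-] = 0.008207/0.05507 = 0.1490 M.
Kb = Kw/Ka = 1.0e-14 / 1.9 x 10^-5 = 5.26e-10.
[OH^-] = sqrt(Kb x [N3-]) = sqrt(5.26e-10 x 0.1490) = 8.86e-6 M.
pOH = 5.05, so pH = 14.00 - 5.05 = 8.95.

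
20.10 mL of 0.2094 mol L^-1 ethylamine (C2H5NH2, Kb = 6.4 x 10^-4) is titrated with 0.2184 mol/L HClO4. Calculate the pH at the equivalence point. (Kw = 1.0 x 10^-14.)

n(C2H5NH2) = 0.2094 x 0.02010 = 0.004209 mol; V(HClO4) at equivalence = 0.004209/0.2184 = 0.01927 L.
At equivalence the base is fully converted to C2H5NH3+; total volume = 0.03937 L, so [C2H5NH3+] = 0.004209/0.03937 = 0.1069 M.
Ka(C2H5NH3+) = Kw/Kb = 1.0e-14 / 6.4 x 10^-4 = 1.56e-11.
[H^+] = sqrt(Ka x [C2H5NH3+]) = sqrt(1.56e-11 x 0.1069) = 1.29e-6 M.
pH = -log(1.29e-6) = 5.89.

5.89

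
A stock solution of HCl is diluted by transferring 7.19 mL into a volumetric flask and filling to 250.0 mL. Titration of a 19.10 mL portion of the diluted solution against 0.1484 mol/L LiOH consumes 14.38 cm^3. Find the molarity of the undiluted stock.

3.88 M

n(LiOH) = 0.1484 x 0.01438 = 0.002134 mol.
n(HCl) in the aliquot = 0.002134 mol.
[diluted HCl] = 0.002134 / 0.01910 = 0.1117 M.
Dilution factor = 250.0/7.190 = 34.77, so [stock] = 0.1117 x 34.77 = 3.88 M.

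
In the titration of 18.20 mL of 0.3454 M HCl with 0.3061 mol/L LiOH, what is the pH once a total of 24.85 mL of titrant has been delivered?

n(acid) = 0.3454 x 0.01820 = 0.006286 mol; n(LiOH) added = 0.3061 x 0.02485 = 0.007607 mol.
Base is in excess by 0.007607 - 0.006286 = 0.001320 mol in a total volume of 0.04305 L.
[OH^-] = 0.001320/0.04305 = 0.03067 M, so pOH = 1.51 and pH = 14.00 - 1.51 = 12.49.

12.49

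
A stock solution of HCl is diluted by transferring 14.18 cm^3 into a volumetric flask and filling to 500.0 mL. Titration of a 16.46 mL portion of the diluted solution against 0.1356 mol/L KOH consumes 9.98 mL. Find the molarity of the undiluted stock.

2.90 M

n(KOH) = 0.1356 x 0.009980 = 0.001353 mol.
n(HCl) in the aliquot = 0.001353 mol.
[diluted HCl] = 0.001353 / 0.01646 = 0.08222 M.
Dilution factor = 500.0/14.18 = 35.26, so [stock] = 0.08222 x 35.26 = 2.90 M.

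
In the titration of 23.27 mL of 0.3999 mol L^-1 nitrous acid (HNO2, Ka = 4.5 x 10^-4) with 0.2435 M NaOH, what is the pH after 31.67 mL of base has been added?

4.03

Initial n(HNO2) = 0.3999 x 0.02327 = 0.009306 mol.
n(NaOH) added = 0.2435 x 0.03167 = 0.007712 mol, converting that many moles of HNO2 to NO2-.
Remaining n(HNO2) = 0.001594 mol; n(NO2-) = 0.007712 mol.
By Henderson-Hasselbalch, pH = pKa + log([A^-]/[HA]) = 3.35 + log(0.007712/0.001594) = 3.35 + (+0.68) = 4.03.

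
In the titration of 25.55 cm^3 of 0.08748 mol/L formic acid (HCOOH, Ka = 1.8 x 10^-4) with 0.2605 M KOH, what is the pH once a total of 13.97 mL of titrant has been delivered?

12.55

n(acid) = 0.08748 x 0.02555 = 0.002235 mol; n(KOH) added = 0.2605 x 0.01397 = 0.003639 mol.
Base is in excess by 0.003639 - 0.002235 = 0.001404 mol in a total volume of 0.03952 L.
[OH^-] = 0.001404/0.03952 = 0.03553 M, so pOH = 1.45 and pH = 14.00 - 1.45 = 12.55.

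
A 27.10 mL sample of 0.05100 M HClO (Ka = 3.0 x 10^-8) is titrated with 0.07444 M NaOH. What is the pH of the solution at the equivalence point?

n(HClO) = 0.05100 x 0.02710 = 0.001382 mol; V(NaOH) at equivalence = 0.001382/0.07444 = 0.01857 L.
At equivalence all the acid is converted to ClO-; total volume = 0.02710 + 0.01857 = 0.04567 L, so [ClO-] = 0.001382/0.04567 = 0.03026 M.
Kb = Kw/Ka = 1.0e-14 / 3.0 x 10^-8 = 3.33e-7.
[OH^-] = sqrt(Kb x [ClO-]) = sqrt(3.33e-7 x 0.03026) = 0.000100 M.
pOH = 4.00, so pH = 14.00 - 4.00 = 10.00.

10.00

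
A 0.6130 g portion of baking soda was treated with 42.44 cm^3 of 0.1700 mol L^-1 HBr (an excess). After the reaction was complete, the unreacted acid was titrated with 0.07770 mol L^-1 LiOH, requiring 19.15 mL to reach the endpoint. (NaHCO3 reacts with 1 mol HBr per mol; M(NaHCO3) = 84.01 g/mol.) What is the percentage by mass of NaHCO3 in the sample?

Total n(HBr) added = 0.1700 x 0.04244 = 0.007215 mol.
n(LiOH) used = 0.07770 x 0.01915 = 0.001488 mol, which equals the excess n(HBr).
So n(HBr) consumed by the sample = 0.007215 - 0.001488 = 0.005727 mol.
n(NaHCO3) = 0.005727 / 1 = 0.005727 mol.
mass NaHCO3 = 0.005727 x 84.01 = 0.4811 g, so %NaHCO3 = 0.4811/0.6130 x 100 = 78.5%.

78.5%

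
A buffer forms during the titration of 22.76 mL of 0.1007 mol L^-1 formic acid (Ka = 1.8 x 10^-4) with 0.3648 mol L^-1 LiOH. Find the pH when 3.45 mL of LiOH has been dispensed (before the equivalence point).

Initial n(HCOOH) = 0.1007 x 0.02276 = 0.002292 mol.
n(LiOH) added = 0.3648 x 0.003450 = 0.001259 mol, converting that many moles of HCOOH to HCOO-.
Remaining n(HCOOH) = 0.001033 mol; n(HCOO-) = 0.001259 mol.
By Henderson-Hasselbalch, pH = pKa + log([A^-]/[HA]) = 3.74 + log(0.001259/0.001033) = 3.74 + (+0.09) = 3.83.

3.83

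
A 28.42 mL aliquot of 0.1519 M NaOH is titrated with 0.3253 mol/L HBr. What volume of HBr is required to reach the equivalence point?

n(NaOH) = 0.1519 mol/L x 0.02842 L = 0.004317 mol.
At equivalence n(HBr) = n(NaOH) = 0.004317 mol.
V(HBr) = 0.004317 / 0.3253 = 0.01327 L = 13.3 mL.

13.3 mL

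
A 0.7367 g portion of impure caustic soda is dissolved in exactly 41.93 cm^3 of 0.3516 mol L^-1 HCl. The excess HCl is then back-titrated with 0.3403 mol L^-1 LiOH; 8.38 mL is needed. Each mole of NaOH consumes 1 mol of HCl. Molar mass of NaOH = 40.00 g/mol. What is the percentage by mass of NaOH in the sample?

Total n(HCl) added = 0.3516 x 0.04193 = 0.01474 mol.
n(LiOH) used = 0.3403 x 0.008380 = 0.002852 mol, which equals the excess n(HCl).
So n(HCl) consumed by the sample = 0.01474 - 0.002852 = 0.01189 mol.
n(NaOH) = 0.01189 / 1 = 0.01189 mol.
mass NaOH = 0.01189 x 40.00 = 0.4756 g, so %NaOH = 0.4756/0.7367 x 100 = 64.6%.

64.6%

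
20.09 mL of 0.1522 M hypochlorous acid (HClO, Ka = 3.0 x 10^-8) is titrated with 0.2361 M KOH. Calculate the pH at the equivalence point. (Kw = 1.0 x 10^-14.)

10.24

n(HClO) = 0.1522 x 0.02009 = 0.003058 mol; V(KOH) at equivalence = 0.003058/0.2361 = 0.01295 L.
At equivalence all the acid is converted to ClO-; total volume = 0.02009 + 0.01295 = 0.03304 L, so [ClO-] = 0.003058/0.03304 = 0.09254 M.
Kb = Kw/Ka = 1.0e-14 / 3.0 x 10^-8 = 3.33e-7.
[OH^-] = sqrt(Kb x [ClO-]) = sqrt(3.33e-7 x 0.09254) = 0.000176 M.
pOH = 3.76, so pH = 14.00 - 3.76 = 10.24.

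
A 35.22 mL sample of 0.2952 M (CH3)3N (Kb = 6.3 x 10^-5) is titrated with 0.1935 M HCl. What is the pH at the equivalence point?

n((CH3)3N) = 0.2952 x 0.03522 = 0.01040 mol; V(HCl) at equivalence = 0.01040/0.1935 = 0.05373 L.
At equivalence the base is fully converted to (CH3)3NH+; total volume = 0.08895 L, so [(CH3)3NH+] = 0.01040/0.08895 = 0.1169 M.
Ka((CH3)3NH+) = Kw/Kb = 1.0e-14 / 6.3 x 10^-5 = 1.59e-10.
[H^+] = sqrt(Ka x [(CH3)3NH+]) = sqrt(1.59e-10 x 0.1169) = 4.31e-6 M.
pH = -log(4.31e-6) = 5.37.

5.37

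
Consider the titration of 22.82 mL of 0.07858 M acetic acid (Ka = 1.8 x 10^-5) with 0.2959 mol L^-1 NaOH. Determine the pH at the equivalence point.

8.77

n(CH3COOH) = 0.07858 x 0.02282 = 0.001793 mol; V(NaOH) at equivalence = 0.001793/0.2959 = 0.006060 L.
At equivalence all the acid is converted to CH3COO-; total volume = 0.02282 + 0.006060 = 0.02888 L, so [CH3COO-] = 0.001793/0.02888 = 0.06209 M.
Kb = Kw/Ka = 1.0e-14 / 1.8 x 10^-5 = 5.56e-10.
[OH^-] = sqrt(Kb x [CH3COO-]) = sqrt(5.56e-10 x 0.06209) = 5.87e-6 M.
pOH = 5.23, so pH = 14.00 - 5.23 = 8.77.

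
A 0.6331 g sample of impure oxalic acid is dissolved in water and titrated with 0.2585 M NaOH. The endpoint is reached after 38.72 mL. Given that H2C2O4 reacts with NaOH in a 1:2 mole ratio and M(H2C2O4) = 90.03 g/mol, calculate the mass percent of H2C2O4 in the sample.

71.2%

n(NaOH) = 0.2585 x 0.03872 = 0.01001 mol.
n(H2C2O4) = 0.01001 / 2 = 0.005005 mol.
mass of H2C2O4 = 0.005005 x 90.03 = 0.4506 g.
% purity = 0.4506 / 0.6331 x 100 = 71.2%.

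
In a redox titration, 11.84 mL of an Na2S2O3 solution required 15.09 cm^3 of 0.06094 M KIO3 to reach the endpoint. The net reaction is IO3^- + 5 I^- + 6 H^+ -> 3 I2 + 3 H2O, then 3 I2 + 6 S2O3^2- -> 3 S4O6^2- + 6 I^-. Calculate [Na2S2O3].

n(KIO3) = 0.06094 x 0.01509 = 0.0009196 mol.
From the balanced equation, 1 mol KIO3 reacts with 6 mol Na2S2O3, so n(Na2S2O3) = 0.0009196 x 6/1 = 0.005518 mol.
[Na2S2O3] = 0.005518 / 0.01184 L = 0.466 M.

0.466 M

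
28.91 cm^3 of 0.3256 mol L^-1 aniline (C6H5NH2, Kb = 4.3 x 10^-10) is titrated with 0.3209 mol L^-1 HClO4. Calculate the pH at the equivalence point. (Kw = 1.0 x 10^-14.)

2.71

n(C6H5NH2) = 0.3256 x 0.02891 = 0.009413 mol; V(HClO4) at equivalence = 0.009413/0.3209 = 0.02933 L.
At equivalence the base is fully converted to C6H5NH3+; total volume = 0.05824 L, so [C6H5NH3+] = 0.009413/0.05824 = 0.1616 M.
Ka(C6H5NH3+) = Kw/Kb = 1.0e-14 / 4.3 x 10^-10 = 2.33e-5.
[H^+] = sqrt(Ka x [C6H5NH3+]) = sqrt(2.33e-5 x 0.1616) = 0.00194 M.
pH = -log(0.00194) = 2.71.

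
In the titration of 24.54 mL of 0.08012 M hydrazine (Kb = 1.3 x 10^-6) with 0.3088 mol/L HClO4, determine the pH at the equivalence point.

n(N2H4) = 0.08012 x 0.02454 = 0.001966 mol; V(HClO4) at equivalence = 0.001966/0.3088 = 0.006367 L.
At equivalence the base is fully converted to N2H5+; total volume = 0.03091 L, so [N2H5+] = 0.001966/0.03091 = 0.06361 M.
Ka(N2H5+) = Kw/Kb = 1.0e-14 / 1.3 x 10^-6 = 7.69e-9.
[H^+] = sqrt(Ka x [N2H5+]) = sqrt(7.69e-9 x 0.06361) = 2.21e-5 M.
pH = -log(2.21e-5) = 4.66.

4.66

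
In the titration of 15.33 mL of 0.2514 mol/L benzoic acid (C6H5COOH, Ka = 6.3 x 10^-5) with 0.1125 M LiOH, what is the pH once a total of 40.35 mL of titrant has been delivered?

n(acid) = 0.2514 x 0.01533 = 0.003854 mol; n(LiOH) added = 0.1125 x 0.04035 = 0.004539 mol.
Base is in excess by 0.004539 - 0.003854 = 0.0006854 mol in a total volume of 0.05568 L.
[OH^-] = 0.0006854/0.05568 = 0.01231 M, so pOH = 1.91 and pH = 14.00 - 1.91 = 12.09.

12.09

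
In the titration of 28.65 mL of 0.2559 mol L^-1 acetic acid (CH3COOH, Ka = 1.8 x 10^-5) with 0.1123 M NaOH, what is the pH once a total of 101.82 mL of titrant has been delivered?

12.50

n(acid) = 0.2559 x 0.02865 = 0.007332 mol; n(NaOH) added = 0.1123 x 0.1018 = 0.01143 mol.
Base is in excess by 0.01143 - 0.007332 = 0.004103 mol in a total volume of 0.1305 L.
[OH^-] = 0.004103/0.1305 = 0.03145 M, so pOH = 1.50 and pH = 14.00 - 1.50 = 12.50.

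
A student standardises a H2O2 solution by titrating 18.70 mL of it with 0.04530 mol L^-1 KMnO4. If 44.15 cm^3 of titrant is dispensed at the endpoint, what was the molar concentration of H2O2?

n(KMnO4) = 0.04530 x 0.04415 = 0.002000 mol.
From the balanced equation, 2 mol KMnO4 reacts with 5 mol H2O2, so n(H2O2) = 0.002000 x 5/2 = 0.005000 mol.
[H2O2] = 0.005000 / 0.01870 L = 0.267 M.

0.267 M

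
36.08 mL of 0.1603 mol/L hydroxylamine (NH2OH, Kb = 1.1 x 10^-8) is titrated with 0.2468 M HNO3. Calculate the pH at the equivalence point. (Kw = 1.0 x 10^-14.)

3.53

n(NH2OH) = 0.1603 x 0.03608 = 0.005784 mol; V(HNO3) at equivalence = 0.005784/0.2468 = 0.02343 L.
At equivalence the base is fully converted to NH3OH+; total volume = 0.05951 L, so [NH3OH+] = 0.005784/0.05951 = 0.09718 M.
Ka(NH3OH+) = Kw/Kb = 1.0e-14 / 1.1 x 10^-8 = 9.09e-7.
[H^+] = sqrt(Ka x [NH3OH+]) = sqrt(9.09e-7 x 0.09718) = 0.000297 M.
pH = -log(0.000297) = 3.53.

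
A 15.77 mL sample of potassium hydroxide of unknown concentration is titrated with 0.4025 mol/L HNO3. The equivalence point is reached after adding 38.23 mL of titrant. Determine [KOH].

n(HNO3) delivered = 0.4025 x 0.03823 = 0.01539 mol.
For a 1:1 reaction, n(KOH) = 0.01539 mol.
[KOH] = 0.01539 mol / 0.01577 L = 0.976 M.

0.976 M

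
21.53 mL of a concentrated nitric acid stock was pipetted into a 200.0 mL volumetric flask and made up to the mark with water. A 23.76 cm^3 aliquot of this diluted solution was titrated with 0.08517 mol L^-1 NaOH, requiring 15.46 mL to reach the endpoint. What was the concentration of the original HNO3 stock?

0.515 M

n(NaOH) = 0.08517 x 0.01546 = 0.001317 mol.
n(HNO3) in the aliquot = 0.001317 mol.
[diluted HNO3] = 0.001317 / 0.02376 = 0.05542 M.
Dilution factor = 200.0/21.53 = 9.289, so [stock] = 0.05542 x 9.289 = 0.515 M.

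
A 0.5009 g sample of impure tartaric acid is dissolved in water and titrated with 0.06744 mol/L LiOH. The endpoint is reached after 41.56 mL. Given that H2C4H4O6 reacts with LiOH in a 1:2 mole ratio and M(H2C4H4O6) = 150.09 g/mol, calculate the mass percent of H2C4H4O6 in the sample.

n(LiOH) = 0.06744 x 0.04156 = 0.002803 mol.
n(H2C4H4O6) = 0.002803 / 2 = 0.001401 mol.
mass of H2C4H4O6 = 0.001401 x 150.09 = 0.2103 g.
% purity = 0.2103 / 0.5009 x 100 = 42.0%.

42.0%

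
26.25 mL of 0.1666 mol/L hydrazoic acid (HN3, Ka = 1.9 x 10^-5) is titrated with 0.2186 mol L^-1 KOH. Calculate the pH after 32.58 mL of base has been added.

12.67

n(acid) = 0.1666 x 0.02625 = 0.004373 mol; n(KOH) added = 0.2186 x 0.03258 = 0.007122 mol.
Base is in excess by 0.007122 - 0.004373 = 0.002749 mol in a total volume of 0.05883 L.
[OH^-] = 0.002749/0.05883 = 0.04672 M, so pOH = 1.33 and pH = 14.00 - 1.33 = 12.67.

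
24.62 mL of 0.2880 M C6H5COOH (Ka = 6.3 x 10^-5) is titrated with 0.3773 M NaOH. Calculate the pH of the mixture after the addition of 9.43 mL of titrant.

4.20

Initial n(C6H5COOH) = 0.2880 x 0.02462 = 0.007091 mol.
n(NaOH) added = 0.3773 x 0.009430 = 0.003558 mol, converting that many moles of C6H5COOH to C6H5COO-.
Remaining n(C6H5COOH) = 0.003533 mol; n(C6H5COO-) = 0.003558 mol.
By Henderson-Hasselbalch, pH = pKa + log([A^-]/[HA]) = 4.20 + log(0.003558/0.003533) = 4.20 + (+0.00) = 4.20.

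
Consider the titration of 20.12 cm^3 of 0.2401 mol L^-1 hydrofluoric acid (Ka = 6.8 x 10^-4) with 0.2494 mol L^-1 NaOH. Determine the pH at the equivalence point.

n(HF) = 0.2401 x 0.02012 = 0.004831 mol; V(NaOH) at equivalence = 0.004831/0.2494 = 0.01937 L.
At equivalence all the acid is converted to F-; total volume = 0.02012 + 0.01937 = 0.03949 L, so [F-] = 0.004831/0.03949 = 0.1223 M.
Kb = Kw/Ka = 1.0e-14 / 6.8 x 10^-4 = 1.47e-11.
[OH^-] = sqrt(Kb x [F-]) = sqrt(1.47e-11 x 0.1223) = 1.34e-6 M.
pOH = 5.87, so pH = 14.00 - 5.87 = 8.13.

8.13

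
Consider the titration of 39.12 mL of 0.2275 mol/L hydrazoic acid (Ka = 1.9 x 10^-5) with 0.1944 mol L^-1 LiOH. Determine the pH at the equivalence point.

8.87

n(HN3) = 0.2275 x 0.03912 = 0.008900 mol; V(LiOH) at equivalence = 0.008900/0.1944 = 0.04578 L.
At equivalence all the acid is converted to N3-; total volume = 0.03912 + 0.04578 = 0.08490 L, so [N3-] = 0.008900/0.08490 = 0.1048 M.
Kb = Kw/Ka = 1.0e-14 / 1.9 x 10^-5 = 5.26e-10.
[OH^-] = sqrt(Kb x [N3-]) = sqrt(5.26e-10 x 0.1048) = 7.43e-6 M.
pOH = 5.13, so pH = 14.00 - 5.13 = 8.87.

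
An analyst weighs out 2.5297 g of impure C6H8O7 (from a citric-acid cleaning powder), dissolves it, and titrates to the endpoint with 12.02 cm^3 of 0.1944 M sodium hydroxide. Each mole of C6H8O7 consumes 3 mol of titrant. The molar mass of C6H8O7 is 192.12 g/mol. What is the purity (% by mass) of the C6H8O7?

5.92%

n(NaOH) = 0.1944 x 0.01202 = 0.002337 mol.
n(C6H8O7) = 0.002337 / 3 = 0.0007789 mol.
mass of C6H8O7 = 0.0007789 x 192.12 = 0.1496 g.
% purity = 0.1496 / 2.5297 x 100 = 5.92%.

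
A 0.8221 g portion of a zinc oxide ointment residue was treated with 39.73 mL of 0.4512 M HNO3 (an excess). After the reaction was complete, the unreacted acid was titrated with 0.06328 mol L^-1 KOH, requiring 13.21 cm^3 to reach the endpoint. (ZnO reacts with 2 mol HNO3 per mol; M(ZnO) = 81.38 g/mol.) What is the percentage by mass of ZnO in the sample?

84.6%

Total n(HNO3) added = 0.4512 x 0.03973 = 0.01793 mol.
n(KOH) used = 0.06328 x 0.01321 = 0.0008359 mol, which equals the excess n(HNO3).
So n(HNO3) consumed by the sample = 0.01793 - 0.0008359 = 0.01709 mol.
n(ZnO) = 0.01709 / 2 = 0.008545 mol.
mass ZnO = 0.008545 x 81.38 = 0.6954 g, so %ZnO = 0.6954/0.8221 x 100 = 84.6%.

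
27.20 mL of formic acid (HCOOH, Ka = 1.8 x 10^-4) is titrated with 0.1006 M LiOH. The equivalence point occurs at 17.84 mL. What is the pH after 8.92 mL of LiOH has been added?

8.92 mL is exactly half the equivalence volume (17.84/2), i.e. the half-equivalence point.
There, n(HA) = n(A^-), so pH = pKa = -log(1.8 x 10^-4) = 3.74.

3.74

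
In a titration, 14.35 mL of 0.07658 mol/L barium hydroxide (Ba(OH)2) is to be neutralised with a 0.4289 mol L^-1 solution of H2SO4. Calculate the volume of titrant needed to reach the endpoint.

2.56 mL

n(Ba(OH)2) = 0.07658 mol/L x 0.01435 L = 0.001099 mol.
At equivalence n(H2SO4) = n(Ba(OH)2) = 0.001099 mol.
V(H2SO4) = 0.001099 / 0.4289 = 0.002562 L = 2.56 mL.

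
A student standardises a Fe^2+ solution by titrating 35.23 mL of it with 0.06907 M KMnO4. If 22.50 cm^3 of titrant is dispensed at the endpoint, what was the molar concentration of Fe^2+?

0.221 M

n(KMnO4) = 0.06907 x 0.02250 = 0.001554 mol.
From the balanced equation, 1 mol KMnO4 reacts with 5 mol Fe^2+, so n(Fe^2+) = 0.001554 x 5/1 = 0.007770 mol.
[Fe^2+] = 0.007770 / 0.03523 L = 0.221 M.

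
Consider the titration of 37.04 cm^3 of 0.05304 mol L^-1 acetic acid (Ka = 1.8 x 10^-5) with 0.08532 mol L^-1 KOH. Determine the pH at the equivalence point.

n(CH3COOH) = 0.05304 x 0.03704 = 0.001965 mol; V(KOH) at equivalence = 0.001965/0.08532 = 0.02303 L.
At equivalence all the acid is converted to CH3COO-; total volume = 0.03704 + 0.02303 = 0.06007 L, so [CH3COO-] = 0.001965/0.06007 = 0.03271 M.
Kb = Kw/Ka = 1.0e-14 / 1.8 x 10^-5 = 5.56e-10.
[OH^-] = sqrt(Kb x [CH3COO-]) = sqrt(5.56e-10 x 0.03271) = 4.26e-6 M.
pOH = 5.37, so pH = 14.00 - 5.37 = 8.63.

8.63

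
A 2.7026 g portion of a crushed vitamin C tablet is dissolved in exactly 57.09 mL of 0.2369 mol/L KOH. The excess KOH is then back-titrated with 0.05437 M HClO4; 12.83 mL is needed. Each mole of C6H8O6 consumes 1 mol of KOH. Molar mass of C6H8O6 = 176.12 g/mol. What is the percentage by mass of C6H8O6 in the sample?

Total n(KOH) added = 0.2369 x 0.05709 = 0.01352 mol.
n(HClO4) used = 0.05437 x 0.01283 = 0.0006976 mol, which equals the excess n(KOH).
So n(KOH) consumed by the sample = 0.01352 - 0.0006976 = 0.01283 mol.
n(C6H8O6) = 0.01283 / 1 = 0.01283 mol.
mass C6H8O6 = 0.01283 x 176.12 = 2.259 g, so %C6H8O6 = 2.259/2.7026 x 100 = 83.6%.

83.6%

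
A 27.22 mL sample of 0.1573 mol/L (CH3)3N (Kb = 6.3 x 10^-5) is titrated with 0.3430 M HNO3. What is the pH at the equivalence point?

5.38

n((CH3)3N) = 0.1573 x 0.02722 = 0.004282 mol; V(HNO3) at equivalence = 0.004282/0.3430 = 0.01248 L.
At equivalence the base is fully converted to (CH3)3NH+; total volume = 0.03970 L, so [(CH3)3NH+] = 0.004282/0.03970 = 0.1078 M.
Ka((CH3)3NH+) = Kw/Kb = 1.0e-14 / 6.3 x 10^-5 = 1.59e-10.
[H^+] = sqrt(Ka x [(CH3)3NH+]) = sqrt(1.59e-10 x 0.1078) = 4.14e-6 M.
pH = -log(4.14e-6) = 5.38.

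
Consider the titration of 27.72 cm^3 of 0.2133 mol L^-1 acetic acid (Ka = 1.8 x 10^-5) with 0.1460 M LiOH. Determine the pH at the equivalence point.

n(CH3COOH) = 0.2133 x 0.02772 = 0.005913 mol; V(LiOH) at equivalence = 0.005913/0.1460 = 0.04050 L.
At equivalence all the acid is converted to CH3COO-; total volume = 0.02772 + 0.04050 = 0.06822 L, so [CH3COO-] = 0.005913/0.06822 = 0.08667 M.
Kb = Kw/Ka = 1.0e-14 / 1.8 x 10^-5 = 5.56e-10.
[OH^-] = sqrt(Kb x [CH3COO-]) = sqrt(5.56e-10 x 0.08667) = 6.94e-6 M.
pOH = 5.16, so pH = 14.00 - 5.16 = 8.84.

8.84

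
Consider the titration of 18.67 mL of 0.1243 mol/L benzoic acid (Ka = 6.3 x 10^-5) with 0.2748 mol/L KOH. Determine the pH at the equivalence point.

8.57

n(C6H5COOH) = 0.1243 x 0.01867 = 0.002321 mol; V(KOH) at equivalence = 0.002321/0.2748 = 0.008445 L.
At equivalence all the acid is converted to C6H5COO-; total volume = 0.01867 + 0.008445 = 0.02711 L, so [C6H5COO-] = 0.002321/0.02711 = 0.08559 M.
Kb = Kw/Ka = 1.0e-14 / 6.3 x 10^-5 = 1.59e-10.
[OH^-] = sqrt(Kb x [C6H5COO-]) = sqrt(1.59e-10 x 0.08559) = 3.69e-6 M.
pOH = 5.43, so pH = 14.00 - 5.43 = 8.57.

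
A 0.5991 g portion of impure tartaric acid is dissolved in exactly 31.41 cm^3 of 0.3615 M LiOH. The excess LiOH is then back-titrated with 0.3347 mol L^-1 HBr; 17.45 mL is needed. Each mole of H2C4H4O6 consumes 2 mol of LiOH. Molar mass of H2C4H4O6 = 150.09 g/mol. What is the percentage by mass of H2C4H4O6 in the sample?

69.1%

Total n(LiOH) added = 0.3615 x 0.03141 = 0.01135 mol.
n(HBr) used = 0.3347 x 0.01745 = 0.005841 mol, which equals the excess n(LiOH).
So n(LiOH) consumed by the sample = 0.01135 - 0.005841 = 0.005514 mol.
n(H2C4H4O6) = 0.005514 / 2 = 0.002757 mol.
mass H2C4H4O6 = 0.002757 x 150.09 = 0.4138 g, so %H2C4H4O6 = 0.4138/0.5991 x 100 = 69.1%.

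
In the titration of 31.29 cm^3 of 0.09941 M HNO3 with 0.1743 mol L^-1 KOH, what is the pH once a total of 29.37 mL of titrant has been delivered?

12.52

n(acid) = 0.09941 x 0.03129 = 0.003111 mol; n(KOH) added = 0.1743 x 0.02937 = 0.005119 mol.
Base is in excess by 0.005119 - 0.003111 = 0.002009 mol in a total volume of 0.06066 L.
[OH^-] = 0.002009/0.06066 = 0.03311 M, so pOH = 1.48 and pH = 14.00 - 1.48 = 12.52.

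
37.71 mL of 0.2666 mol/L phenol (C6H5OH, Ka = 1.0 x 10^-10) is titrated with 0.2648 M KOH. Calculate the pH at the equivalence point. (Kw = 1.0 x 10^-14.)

n(C6H5OH) = 0.2666 x 0.03771 = 0.01005 mol; V(KOH) at equivalence = 0.01005/0.2648 = 0.03797 L.
At equivalence all the acid is converted to C6H5O-; total volume = 0.03771 + 0.03797 = 0.07568 L, so [C6H5O-] = 0.01005/0.07568 = 0.1328 M.
Kb = Kw/Ka = 1.0e-14 / 1.0 x 10^-10 = 0.000100.
[OH^-] = sqrt(Kb x [C6H5O-]) = sqrt(0.000100 x 0.1328) = 0.00364 M.
pOH = 2.44, so pH = 14.00 - 2.44 = 11.56.

11.56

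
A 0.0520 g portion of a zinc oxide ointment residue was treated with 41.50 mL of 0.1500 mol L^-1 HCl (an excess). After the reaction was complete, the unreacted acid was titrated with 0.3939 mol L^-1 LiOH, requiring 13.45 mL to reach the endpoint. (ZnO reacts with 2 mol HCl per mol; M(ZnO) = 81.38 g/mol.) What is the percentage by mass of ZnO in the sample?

Total n(HCl) added = 0.1500 x 0.04150 = 0.006225 mol.
n(LiOH) used = 0.3939 x 0.01345 = 0.005298 mol, which equals the excess n(HCl).
So n(HCl) consumed by the sample = 0.006225 - 0.005298 = 0.0009270 mol.
n(ZnO) = 0.0009270 / 2 = 0.0004635 mol.
mass ZnO = 0.0004635 x 81.38 = 0.03772 g, so %ZnO = 0.03772/0.0520 x 100 = 72.5%.

72.5%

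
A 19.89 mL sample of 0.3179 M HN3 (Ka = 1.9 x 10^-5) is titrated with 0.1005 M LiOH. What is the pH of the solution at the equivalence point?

n(HN3) = 0.3179 x 0.01989 = 0.006323 mol; V(LiOH) at equivalence = 0.006323/0.1005 = 0.06292 L.
At equivalence all the acid is converted to N3-; total volume = 0.01989 + 0.06292 = 0.08281 L, so [N3-] = 0.006323/0.08281 = 0.07636 M.
Kb = Kw/Ka = 1.0e-14 / 1.9 x 10^-5 = 5.26e-10.
[OH^-] = sqrt(Kb x [N3-]) = sqrt(5.26e-10 x 0.07636) = 6.34e-6 M.
pOH = 5.20, so pH = 14.00 - 5.20 = 8.80.

8.80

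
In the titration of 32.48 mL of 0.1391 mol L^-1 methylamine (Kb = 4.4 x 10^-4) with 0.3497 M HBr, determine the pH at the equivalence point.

n(CH3NH2) = 0.1391 x 0.03248 = 0.004518 mol; V(HBr) at equivalence = 0.004518/0.3497 = 0.01292 L.
At equivalence the base is fully converted to CH3NH3+; total volume = 0.04540 L, so [CH3NH3+] = 0.004518/0.04540 = 0.09952 M.
Ka(CH3NH3+) = Kw/Kb = 1.0e-14 / 4.4 x 10^-4 = 2.27e-11.
[H^+] = sqrt(Ka x [CH3NH3+]) = sqrt(2.27e-11 x 0.09952) = 1.50e-6 M.
pH = -log(1.50e-6) = 5.82.

5.82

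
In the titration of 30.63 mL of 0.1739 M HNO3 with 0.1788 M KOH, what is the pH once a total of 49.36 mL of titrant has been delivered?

12.64

n(acid) = 0.1739 x 0.03063 = 0.005327 mol; n(KOH) added = 0.1788 x 0.04936 = 0.008826 mol.
Base is in excess by 0.008826 - 0.005327 = 0.003499 mol in a total volume of 0.07999 L.
[OH^-] = 0.003499/0.07999 = 0.04374 M, so pOH = 1.36 and pH = 14.00 - 1.36 = 12.64.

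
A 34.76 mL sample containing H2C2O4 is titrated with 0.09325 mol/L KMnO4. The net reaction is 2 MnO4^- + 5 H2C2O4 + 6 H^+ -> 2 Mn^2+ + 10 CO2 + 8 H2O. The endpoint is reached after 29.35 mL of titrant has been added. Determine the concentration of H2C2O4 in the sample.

0.197 M

n(KMnO4) = 0.09325 x 0.02935 = 0.002737 mol.
From the balanced equation, 2 mol KMnO4 reacts with 5 mol H2C2O4, so n(H2C2O4) = 0.002737 x 5/2 = 0.006842 mol.
[H2C2O4] = 0.006842 / 0.03476 L = 0.197 M.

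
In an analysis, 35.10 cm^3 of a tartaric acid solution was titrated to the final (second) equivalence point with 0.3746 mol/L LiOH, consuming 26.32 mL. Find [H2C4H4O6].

n(LiOH) = 0.3746 x 0.02632 = 0.009859 mol.
At the final (second) equivalence point, 2 mol OH^- react per mol H2C4H4O6, so n(H2C4H4O6) = 0.009859 / 2 = 0.004930 mol.
[H2C4H4O6] = 0.004930 / 0.03510 L = 0.140 M.

0.140 M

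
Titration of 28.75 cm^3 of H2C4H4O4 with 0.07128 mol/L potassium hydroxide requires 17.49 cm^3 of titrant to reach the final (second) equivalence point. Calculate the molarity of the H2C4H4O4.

0.0217 M

n(KOH) = 0.07128 x 0.01749 = 0.001247 mol.
At the final (second) equivalence point, 2 mol OH^- react per mol H2C4H4O4, so n(H2C4H4O4) = 0.001247 / 2 = 0.0006233 mol.
[H2C4H4O4] = 0.0006233 / 0.02875 L = 0.0217 M.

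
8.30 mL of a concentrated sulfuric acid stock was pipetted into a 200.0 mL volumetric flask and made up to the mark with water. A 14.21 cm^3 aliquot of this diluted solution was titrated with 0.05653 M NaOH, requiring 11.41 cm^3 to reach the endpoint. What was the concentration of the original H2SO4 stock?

n(NaOH) = 0.05653 x 0.01141 = 0.0006450 mol.
n(H2SO4) in the aliquot = 0.0006450 x 1/2 = 0.0003225 mol.
[diluted H2SO4] = 0.0003225 / 0.01421 = 0.02270 M.
Dilution factor = 200.0/8.300 = 24.10, so [stock] = 0.02270 x 24.10 = 0.547 M.

0.547 M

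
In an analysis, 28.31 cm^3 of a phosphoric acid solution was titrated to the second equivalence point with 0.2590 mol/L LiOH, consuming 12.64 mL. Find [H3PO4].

n(LiOH) = 0.2590 x 0.01264 = 0.003274 mol.
At the second equivalence point, 2 mol OH^- react per mol H3PO4, so n(H3PO4) = 0.003274 / 2 = 0.001637 mol.
[H3PO4] = 0.001637 / 0.02831 L = 0.0578 M.

0.0578 M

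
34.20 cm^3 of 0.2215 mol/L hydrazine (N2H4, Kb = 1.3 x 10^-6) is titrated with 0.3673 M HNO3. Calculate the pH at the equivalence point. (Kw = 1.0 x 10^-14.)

4.49

n(N2H4) = 0.2215 x 0.03420 = 0.007575 mol; V(HNO3) at equivalence = 0.007575/0.3673 = 0.02062 L.
At equivalence the base is fully converted to N2H5+; total volume = 0.05482 L, so [N2H5+] = 0.007575/0.05482 = 0.1382 M.
Ka(N2H5+) = Kw/Kb = 1.0e-14 / 1.3 x 10^-6 = 7.69e-9.
[H^+] = sqrt(Ka x [N2H5+]) = sqrt(7.69e-9 x 0.1382) = 3.26e-5 M.
pH = -log(3.26e-5) = 4.49.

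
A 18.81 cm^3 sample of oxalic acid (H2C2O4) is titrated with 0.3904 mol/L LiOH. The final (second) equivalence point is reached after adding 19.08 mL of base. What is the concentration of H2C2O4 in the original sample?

n(LiOH) = 0.3904 x 0.01908 = 0.007449 mol.
At the final (second) equivalence point, 2 mol OH^- react per mol H2C2O4, so n(H2C2O4) = 0.007449 / 2 = 0.003724 mol.
[H2C2O4] = 0.003724 / 0.01881 L = 0.198 M.

0.198 M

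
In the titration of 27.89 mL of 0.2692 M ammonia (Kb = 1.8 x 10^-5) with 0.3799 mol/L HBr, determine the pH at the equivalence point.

5.03

n(NH3) = 0.2692 x 0.02789 = 0.007508 mol; V(HBr) at equivalence = 0.007508/0.3799 = 0.01976 L.
At equivalence the base is fully converted to NH4+; total volume = 0.04765 L, so [NH4+] = 0.007508/0.04765 = 0.1576 M.
Ka(NH4+) = Kw/Kb = 1.0e-14 / 1.8 x 10^-5 = 5.56e-10.
[H^+] = sqrt(Ka x [NH4+]) = sqrt(5.56e-10 x 0.1576) = 9.36e-6 M.
pH = -log(9.36e-6) = 5.03.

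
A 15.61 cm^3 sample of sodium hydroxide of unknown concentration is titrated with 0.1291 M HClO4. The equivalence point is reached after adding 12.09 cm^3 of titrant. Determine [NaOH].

n(HClO4) delivered = 0.1291 x 0.01209 = 0.001561 mol.
For a 1:1 reaction, n(NaOH) = 0.001561 mol.
[NaOH] = 0.001561 mol / 0.01561 L = 0.100 M.

0.100 M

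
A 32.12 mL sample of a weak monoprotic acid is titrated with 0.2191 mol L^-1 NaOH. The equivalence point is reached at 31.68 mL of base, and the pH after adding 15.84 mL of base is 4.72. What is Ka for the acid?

1.9 x 10^-5

15.84 mL is half of the equivalence volume, so this is the half-equivalence point where [HA] = [A^-].
At half-equivalence pH = pKa, so pKa = 4.72.
Ka = 10^(-4.72) = 1.9 x 10^-5.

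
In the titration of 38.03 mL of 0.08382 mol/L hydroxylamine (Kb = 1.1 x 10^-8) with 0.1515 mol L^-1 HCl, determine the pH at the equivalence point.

3.65

n(NH2OH) = 0.08382 x 0.03803 = 0.003188 mol; V(HCl) at equivalence = 0.003188/0.1515 = 0.02104 L.
At equivalence the base is fully converted to NH3OH+; total volume = 0.05907 L, so [NH3OH+] = 0.003188/0.05907 = 0.05396 M.
Ka(NH3OH+) = Kw/Kb = 1.0e-14 / 1.1 x 10^-8 = 9.09e-7.
[H^+] = sqrt(Ka x [NH3OH+]) = sqrt(9.09e-7 x 0.05396) = 0.000221 M.
pH = -log(0.000221) = 3.65.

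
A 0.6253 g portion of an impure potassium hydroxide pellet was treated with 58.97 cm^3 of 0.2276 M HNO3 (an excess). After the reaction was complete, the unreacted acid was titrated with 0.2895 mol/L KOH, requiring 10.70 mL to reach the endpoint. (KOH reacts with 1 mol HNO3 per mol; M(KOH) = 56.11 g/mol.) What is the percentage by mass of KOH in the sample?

92.6%

Total n(HNO3) added = 0.2276 x 0.05897 = 0.01342 mol.
n(KOH) used = 0.2895 x 0.01070 = 0.003098 mol, which equals the excess n(HNO3).
So n(HNO3) consumed by the sample = 0.01342 - 0.003098 = 0.01032 mol.
n(KOH) = 0.01032 / 1 = 0.01032 mol.
mass KOH = 0.01032 x 56.11 = 0.5793 g, so %KOH = 0.5793/0.6253 x 100 = 92.6%.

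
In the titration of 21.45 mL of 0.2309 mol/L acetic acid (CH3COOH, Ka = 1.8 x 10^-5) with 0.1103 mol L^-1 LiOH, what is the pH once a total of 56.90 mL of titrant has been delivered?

n(acid) = 0.2309 x 0.02145 = 0.004953 mol; n(LiOH) added = 0.1103 x 0.05690 = 0.006276 mol.
Base is in excess by 0.006276 - 0.004953 = 0.001323 mol in a total volume of 0.07835 L.
[OH^-] = 0.001323/0.07835 = 0.01689 M, so pOH = 1.77 and pH = 14.00 - 1.77 = 12.23.

12.23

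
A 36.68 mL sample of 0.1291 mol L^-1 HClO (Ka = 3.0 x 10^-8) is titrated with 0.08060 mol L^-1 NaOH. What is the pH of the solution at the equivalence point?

10.11

n(HClO) = 0.1291 x 0.03668 = 0.004735 mol; V(NaOH) at equivalence = 0.004735/0.08060 = 0.05875 L.
At equivalence all the acid is converted to ClO-; total volume = 0.03668 + 0.05875 = 0.09543 L, so [ClO-] = 0.004735/0.09543 = 0.04962 M.
Kb = Kw/Ka = 1.0e-14 / 3.0 x 10^-8 = 3.33e-7.
[OH^-] = sqrt(Kb x [ClO-]) = sqrt(3.33e-7 x 0.04962) = 0.000129 M.
pOH = 3.89, so pH = 14.00 - 3.89 = 10.11.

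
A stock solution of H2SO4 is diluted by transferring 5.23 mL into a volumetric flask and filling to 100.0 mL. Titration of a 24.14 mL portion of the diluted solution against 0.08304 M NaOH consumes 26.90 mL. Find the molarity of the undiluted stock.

0.885 M

n(NaOH) = 0.08304 x 0.02690 = 0.002234 mol.
n(H2SO4) in the aliquot = 0.002234 x 1/2 = 0.001117 mol.
[diluted H2SO4] = 0.001117 / 0.02414 = 0.04627 M.
Dilution factor = 100.0/5.230 = 19.12, so [stock] = 0.04627 x 19.12 = 0.885 M.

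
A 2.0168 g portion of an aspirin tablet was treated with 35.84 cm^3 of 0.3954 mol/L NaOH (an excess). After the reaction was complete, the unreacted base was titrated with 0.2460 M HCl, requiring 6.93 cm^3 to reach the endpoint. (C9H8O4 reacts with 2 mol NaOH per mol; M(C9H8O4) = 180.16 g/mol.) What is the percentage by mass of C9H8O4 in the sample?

55.7%

Total n(NaOH) added = 0.3954 x 0.03584 = 0.01417 mol.
n(HCl) used = 0.2460 x 0.006930 = 0.001705 mol, which equals the excess n(NaOH).
So n(NaOH) consumed by the sample = 0.01417 - 0.001705 = 0.01247 mol.
n(C9H8O4) = 0.01247 / 2 = 0.006233 mol.
mass C9H8O4 = 0.006233 x 180.16 = 1.123 g, so %C9H8O4 = 1.123/2.0168 x 100 = 55.7%.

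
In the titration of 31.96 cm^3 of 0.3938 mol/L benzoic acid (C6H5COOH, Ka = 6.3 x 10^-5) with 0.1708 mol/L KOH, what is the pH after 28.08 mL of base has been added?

3.99

Initial n(C6H5COOH) = 0.3938 x 0.03196 = 0.01259 mol.
n(KOH) added = 0.1708 x 0.02808 = 0.004796 mol, converting that many moles of C6H5COOH to C6H5COO-.
Remaining n(C6H5COOH) = 0.007790 mol; n(C6H5COO-) = 0.004796 mol.
By Henderson-Hasselbalch, pH = pKa + log([A^-]/[HA]) = 4.20 + log(0.004796/0.007790) = 4.20 + (-0.21) = 3.99.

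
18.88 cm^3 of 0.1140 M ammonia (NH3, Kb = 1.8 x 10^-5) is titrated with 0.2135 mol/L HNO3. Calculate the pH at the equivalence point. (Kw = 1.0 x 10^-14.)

5.19

n(NH3) = 0.1140 x 0.01888 = 0.002152 mol; V(HNO3) at equivalence = 0.002152/0.2135 = 0.01008 L.
At equivalence the base is fully converted to NH4+; total volume = 0.02896 L, so [NH4+] = 0.002152/0.02896 = 0.07432 M.
Ka(NH4+) = Kw/Kb = 1.0e-14 / 1.8 x 10^-5 = 5.56e-10.
[H^+] = sqrt(Ka x [NH4+]) = sqrt(5.56e-10 x 0.07432) = 6.43e-6 M.
pH = -log(6.43e-6) = 5.19.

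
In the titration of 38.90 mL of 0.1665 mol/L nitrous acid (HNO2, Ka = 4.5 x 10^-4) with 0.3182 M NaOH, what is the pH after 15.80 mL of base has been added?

3.89

Initial n(HNO2) = 0.1665 x 0.03890 = 0.006477 mol.
n(NaOH) added = 0.3182 x 0.01580 = 0.005028 mol, converting that many moles of HNO2 to NO2-.
Remaining n(HNO2) = 0.001449 mol; n(NO2-) = 0.005028 mol.
By Henderson-Hasselbalch, pH = pKa + log([A^-]/[HA]) = 3.35 + log(0.005028/0.001449) = 3.35 + (+0.54) = 3.89.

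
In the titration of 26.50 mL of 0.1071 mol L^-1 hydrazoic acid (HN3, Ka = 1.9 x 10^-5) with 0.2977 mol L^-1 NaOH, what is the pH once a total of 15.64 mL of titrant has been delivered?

12.63

n(acid) = 0.1071 x 0.02650 = 0.002838 mol; n(NaOH) added = 0.2977 x 0.01564 = 0.004656 mol.
Base is in excess by 0.004656 - 0.002838 = 0.001818 mol in a total volume of 0.04214 L.
[OH^-] = 0.001818/0.04214 = 0.04314 M, so pOH = 1.37 and pH = 14.00 - 1.37 = 12.63.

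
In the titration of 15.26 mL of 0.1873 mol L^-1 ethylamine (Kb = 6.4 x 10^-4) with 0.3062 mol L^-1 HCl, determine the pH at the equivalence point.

5.87

n(C2H5NH2) = 0.1873 x 0.01526 = 0.002858 mol; V(HCl) at equivalence = 0.002858/0.3062 = 0.009334 L.
At equivalence the base is fully converted to C2H5NH3+; total volume = 0.02459 L, so [C2H5NH3+] = 0.002858/0.02459 = 0.1162 M.
Ka(C2H5NH3+) = Kw/Kb = 1.0e-14 / 6.4 x 10^-4 = 1.56e-11.
[H^+] = sqrt(Ka x [C2H5NH3+]) = sqrt(1.56e-11 x 0.1162) = 1.35e-6 M.
pH = -log(1.35e-6) = 5.87.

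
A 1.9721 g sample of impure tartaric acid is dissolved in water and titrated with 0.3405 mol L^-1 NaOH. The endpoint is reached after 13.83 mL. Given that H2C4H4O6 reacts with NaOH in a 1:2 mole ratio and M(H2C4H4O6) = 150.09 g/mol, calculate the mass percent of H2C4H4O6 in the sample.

17.9%

n(NaOH) = 0.3405 x 0.01383 = 0.004709 mol.
n(H2C4H4O6) = 0.004709 / 2 = 0.002355 mol.
mass of H2C4H4O6 = 0.002355 x 150.09 = 0.3534 g.
% purity = 0.3534 / 1.9721 x 100 = 17.9%.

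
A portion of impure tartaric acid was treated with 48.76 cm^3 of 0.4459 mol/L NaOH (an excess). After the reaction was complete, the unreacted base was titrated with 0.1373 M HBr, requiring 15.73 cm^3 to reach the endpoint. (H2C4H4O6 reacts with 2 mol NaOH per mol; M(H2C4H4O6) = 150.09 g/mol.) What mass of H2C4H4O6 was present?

1.47 g

Total n(NaOH) added = 0.4459 x 0.04876 = 0.02174 mol.
n(HBr) used = 0.1373 x 0.01573 = 0.002160 mol, which equals the excess n(NaOH).
So n(NaOH) consumed by the sample = 0.02174 - 0.002160 = 0.01958 mol.
n(H2C4H4O6) = 0.01958 / 2 = 0.009791 mol.
mass = 0.009791 mol x 150.09 g/mol = 1.47 g.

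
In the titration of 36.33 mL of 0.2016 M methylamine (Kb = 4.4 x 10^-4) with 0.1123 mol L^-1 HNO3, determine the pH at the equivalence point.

n(CH3NH2) = 0.2016 x 0.03633 = 0.007324 mol; V(HNO3) at equivalence = 0.007324/0.1123 = 0.06522 L.
At equivalence the base is fully converted to CH3NH3+; total volume = 0.1015 L, so [CH3NH3+] = 0.007324/0.1015 = 0.07212 M.
Ka(CH3NH3+) = Kw/Kb = 1.0e-14 / 4.4 x 10^-4 = 2.27e-11.
[H^+] = sqrt(Ka x [CH3NH3+]) = sqrt(2.27e-11 x 0.07212) = 1.28e-6 M.
pH = -log(1.28e-6) = 5.89.

5.89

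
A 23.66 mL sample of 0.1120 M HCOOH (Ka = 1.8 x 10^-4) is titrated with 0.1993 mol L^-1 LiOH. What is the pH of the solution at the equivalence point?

n(HCOOH) = 0.1120 x 0.02366 = 0.002650 mol; V(LiOH) at equivalence = 0.002650/0.1993 = 0.01330 L.
At equivalence all the acid is converted to HCOO-; total volume = 0.02366 + 0.01330 = 0.03696 L, so [HCOO-] = 0.002650/0.03696 = 0.07170 M.
Kb = Kw/Ka = 1.0e-14 / 1.8 x 10^-4 = 5.56e-11.
[OH^-] = sqrt(Kb x [HCOO-]) = sqrt(5.56e-11 x 0.07170) = 2.00e-6 M.
pOH = 5.70, so pH = 14.00 - 5.70 = 8.30.

8.30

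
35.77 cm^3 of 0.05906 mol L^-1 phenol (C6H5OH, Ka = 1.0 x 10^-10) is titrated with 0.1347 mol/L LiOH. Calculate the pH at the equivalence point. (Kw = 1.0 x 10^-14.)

11.31

n(C6H5OH) = 0.05906 x 0.03577 = 0.002113 mol; V(LiOH) at equivalence = 0.002113/0.1347 = 0.01568 L.
At equivalence all the acid is converted to C6H5O-; total volume = 0.03577 + 0.01568 = 0.05145 L, so [C6H5O-] = 0.002113/0.05145 = 0.04106 M.
Kb = Kw/Ka = 1.0e-14 / 1.0 x 10^-10 = 0.000100.
[OH^-] = sqrt(Kb x [C6H5O-]) = sqrt(0.000100 x 0.04106) = 0.00203 M.
pOH = 2.69, so pH = 14.00 - 2.69 = 11.31.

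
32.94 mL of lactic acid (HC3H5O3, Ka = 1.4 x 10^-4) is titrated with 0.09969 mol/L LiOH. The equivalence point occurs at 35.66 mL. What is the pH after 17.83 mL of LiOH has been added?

17.83 mL is exactly half the equivalence volume (35.66/2), i.e. the half-equivalence point.
There, n(HA) = n(A^-), so pH = pKa = -log(1.4 x 10^-4) = 3.85.

3.85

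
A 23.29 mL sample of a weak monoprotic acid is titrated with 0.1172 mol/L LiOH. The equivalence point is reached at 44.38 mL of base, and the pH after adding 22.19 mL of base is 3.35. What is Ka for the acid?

22.19 mL is half of the equivalence volume, so this is the half-equivalence point where [HA] = [A^-].
At half-equivalence pH = pKa, so pKa = 3.35.
Ka = 10^(-3.35) = 4.5 x 10^-4.

4.5 x 10^-4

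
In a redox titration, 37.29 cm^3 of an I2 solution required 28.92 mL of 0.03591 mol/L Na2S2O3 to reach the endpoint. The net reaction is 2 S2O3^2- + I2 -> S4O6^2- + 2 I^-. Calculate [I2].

0.0139 M

n(Na2S2O3) = 0.03591 x 0.02892 = 0.001039 mol.
From the balanced equation, 2 mol Na2S2O3 reacts with 1 mol I2, so n(I2) = 0.001039 x 1/2 = 0.0005193 mol.
[I2] = 0.0005193 / 0.03729 L = 0.0139 M.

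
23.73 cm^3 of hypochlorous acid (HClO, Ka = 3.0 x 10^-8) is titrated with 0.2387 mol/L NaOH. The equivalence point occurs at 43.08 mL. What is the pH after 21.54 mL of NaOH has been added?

21.54 mL is exactly half the equivalence volume (43.08/2), i.e. the half-equivalence point.
There, n(HA) = n(A^-), so pH = pKa = -log(3.0 x 10^-8) = 7.52.

7.52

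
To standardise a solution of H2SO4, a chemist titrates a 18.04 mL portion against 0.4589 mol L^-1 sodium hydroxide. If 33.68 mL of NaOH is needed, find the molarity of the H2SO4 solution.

n(NaOH) delivered = 0.4589 x 0.03368 = 0.01546 mol.
The reaction is 1 H2SO4 + 2 NaOH, so n(H2SO4) = 0.01546 x 1/2 = 0.007728 mol.
[H2SO4] = 0.007728 mol / 0.01804 L = 0.428 M.

0.428 M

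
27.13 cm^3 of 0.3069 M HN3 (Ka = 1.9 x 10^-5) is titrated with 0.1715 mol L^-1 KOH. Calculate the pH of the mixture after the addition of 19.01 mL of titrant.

4.53

Initial n(HN3) = 0.3069 x 0.02713 = 0.008326 mol.
n(KOH) added = 0.1715 x 0.01901 = 0.003260 mol, converting that many moles of HN3 to N3-.
Remaining n(HN3) = 0.005066 mol; n(N3-) = 0.003260 mol.
By Henderson-Hasselbalch, pH = pKa + log([A^-]/[HA]) = 4.72 + log(0.003260/0.005066) = 4.72 + (-0.19) = 4.53.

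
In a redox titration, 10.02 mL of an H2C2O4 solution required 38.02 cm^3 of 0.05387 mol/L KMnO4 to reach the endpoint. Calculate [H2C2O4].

0.511 M

n(KMnO4) = 0.05387 x 0.03802 = 0.002048 mol.
From the balanced equation, 2 mol KMnO4 reacts with 5 mol H2C2O4, so n(H2C2O4) = 0.002048 x 5/2 = 0.005120 mol.
[H2C2O4] = 0.005120 / 0.01002 L = 0.511 M.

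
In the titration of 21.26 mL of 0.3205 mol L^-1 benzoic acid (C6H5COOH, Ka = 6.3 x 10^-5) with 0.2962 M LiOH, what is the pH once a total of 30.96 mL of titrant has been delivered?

12.65

n(acid) = 0.3205 x 0.02126 = 0.006814 mol; n(LiOH) added = 0.2962 x 0.03096 = 0.009170 mol.
Base is in excess by 0.009170 - 0.006814 = 0.002357 mol in a total volume of 0.05222 L.
[OH^-] = 0.002357/0.05222 = 0.04513 M, so pOH = 1.35 and pH = 14.00 - 1.35 = 12.65.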